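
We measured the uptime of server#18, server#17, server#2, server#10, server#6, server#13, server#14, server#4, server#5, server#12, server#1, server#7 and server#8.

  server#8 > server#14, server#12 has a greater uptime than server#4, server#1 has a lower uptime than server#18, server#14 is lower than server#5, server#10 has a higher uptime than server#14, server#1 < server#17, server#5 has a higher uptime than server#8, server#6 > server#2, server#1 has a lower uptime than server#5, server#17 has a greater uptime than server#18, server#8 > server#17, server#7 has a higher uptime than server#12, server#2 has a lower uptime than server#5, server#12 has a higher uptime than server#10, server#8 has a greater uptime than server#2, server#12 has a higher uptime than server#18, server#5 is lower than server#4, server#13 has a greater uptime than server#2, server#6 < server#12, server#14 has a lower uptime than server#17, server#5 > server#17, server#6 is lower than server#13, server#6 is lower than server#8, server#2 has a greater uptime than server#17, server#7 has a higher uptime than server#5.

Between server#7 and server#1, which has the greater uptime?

server#7

server#1 < server#18 and server#18 < server#17 give server#1 < server#17.
Then server#17 < server#2 extends the chain to server#2.
Then server#2 < server#6 extends the chain to server#6.
Then server#6 < server#8 extends the chain to server#8.
Then server#8 < server#5 extends the chain to server#5.
With server#5 < server#4: server#1 < server#18 < server#17 < server#2 < server#6 < server#8 < server#5 < server#4.
Then server#4 < server#12 extends the chain to server#12.
Then server#12 < server#7 extends the chain to server#7.
So server#1 < server#7; server#7 is the higher of the two.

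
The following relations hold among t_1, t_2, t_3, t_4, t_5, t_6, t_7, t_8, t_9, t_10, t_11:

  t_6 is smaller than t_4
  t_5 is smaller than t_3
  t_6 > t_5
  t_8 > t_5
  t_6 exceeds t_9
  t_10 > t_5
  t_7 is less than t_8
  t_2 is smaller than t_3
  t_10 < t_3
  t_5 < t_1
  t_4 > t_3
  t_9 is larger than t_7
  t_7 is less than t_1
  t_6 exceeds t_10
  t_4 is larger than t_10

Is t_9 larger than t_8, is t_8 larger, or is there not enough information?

undetermined

Following every chain through t_9: above t_9 we get t_6, t_4; below t_9 we get t_7.
t_8 is not reached, and no chain runs the other way from t_8 to t_9.
So the given relations leave the order of t_9 and t_8 undetermined.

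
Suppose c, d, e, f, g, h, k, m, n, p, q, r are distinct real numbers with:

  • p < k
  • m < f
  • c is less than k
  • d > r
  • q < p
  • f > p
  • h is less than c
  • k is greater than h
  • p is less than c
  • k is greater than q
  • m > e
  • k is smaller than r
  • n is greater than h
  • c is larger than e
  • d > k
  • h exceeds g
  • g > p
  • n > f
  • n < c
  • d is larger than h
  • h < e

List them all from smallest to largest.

The consecutive links are each given: q < p; p < g; g < h; h < e; e < m; m < f; f < n; n < c; c < k; k < r; r < d.

q < p < g < h < e < m < f < n < c < k < r < d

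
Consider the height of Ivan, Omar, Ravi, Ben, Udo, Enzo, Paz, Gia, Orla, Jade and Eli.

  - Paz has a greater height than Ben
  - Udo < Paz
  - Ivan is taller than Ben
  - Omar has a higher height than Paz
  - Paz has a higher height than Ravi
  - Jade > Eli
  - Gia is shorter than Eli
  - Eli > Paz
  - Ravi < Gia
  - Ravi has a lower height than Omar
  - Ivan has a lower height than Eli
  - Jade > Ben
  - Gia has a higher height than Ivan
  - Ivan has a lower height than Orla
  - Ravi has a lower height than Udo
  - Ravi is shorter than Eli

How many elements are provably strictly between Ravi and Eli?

Chaining upward from Ravi reaches: Udo, Paz, Gia, Omar, Jade.
Chaining downward from Eli reaches: Udo, Ben, Paz, Ivan, Gia.
Strictly between Ravi and Eli are those in both lists: Udo, Paz, Gia — 3 elements.

3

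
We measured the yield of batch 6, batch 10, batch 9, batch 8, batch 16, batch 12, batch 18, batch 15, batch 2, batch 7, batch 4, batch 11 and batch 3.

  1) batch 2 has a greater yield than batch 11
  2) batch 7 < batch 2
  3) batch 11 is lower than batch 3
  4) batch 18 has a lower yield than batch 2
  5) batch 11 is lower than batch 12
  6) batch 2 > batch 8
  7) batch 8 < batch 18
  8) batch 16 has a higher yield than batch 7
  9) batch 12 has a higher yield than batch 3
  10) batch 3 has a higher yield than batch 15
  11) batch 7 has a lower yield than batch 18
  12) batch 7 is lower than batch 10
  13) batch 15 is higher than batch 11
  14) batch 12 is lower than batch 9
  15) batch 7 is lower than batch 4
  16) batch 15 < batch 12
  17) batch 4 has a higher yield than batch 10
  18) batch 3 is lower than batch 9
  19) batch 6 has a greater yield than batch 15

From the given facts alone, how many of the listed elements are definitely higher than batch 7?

From batch 7 the given relations immediately reach batch 10, batch 18, batch 2, batch 16, batch 4.
Nothing else is reachable above batch 7; 5 in all.

5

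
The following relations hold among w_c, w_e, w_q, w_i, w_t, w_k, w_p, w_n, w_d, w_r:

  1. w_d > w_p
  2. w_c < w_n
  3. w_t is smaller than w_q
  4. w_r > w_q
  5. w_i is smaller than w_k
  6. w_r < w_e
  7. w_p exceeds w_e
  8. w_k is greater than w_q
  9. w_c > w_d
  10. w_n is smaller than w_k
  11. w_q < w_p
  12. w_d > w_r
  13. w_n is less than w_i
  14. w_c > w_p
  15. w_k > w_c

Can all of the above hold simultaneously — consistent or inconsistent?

consistent

The single ordering w_t < w_q < w_r < w_e < w_p < w_d < w_c < w_n < w_i < w_k satisfies every listed relation, so no contradiction arises.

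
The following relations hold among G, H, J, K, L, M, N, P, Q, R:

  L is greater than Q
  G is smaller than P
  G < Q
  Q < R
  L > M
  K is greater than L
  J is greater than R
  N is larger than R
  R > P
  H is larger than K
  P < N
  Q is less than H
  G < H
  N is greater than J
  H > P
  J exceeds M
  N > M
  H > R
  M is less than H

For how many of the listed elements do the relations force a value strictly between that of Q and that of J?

1

Chaining upward from Q reaches: L, R, K, H, N.
Chaining downward from J reaches: G, P, M, R.
Strictly between Q and J are those in both lists: R — 1 element.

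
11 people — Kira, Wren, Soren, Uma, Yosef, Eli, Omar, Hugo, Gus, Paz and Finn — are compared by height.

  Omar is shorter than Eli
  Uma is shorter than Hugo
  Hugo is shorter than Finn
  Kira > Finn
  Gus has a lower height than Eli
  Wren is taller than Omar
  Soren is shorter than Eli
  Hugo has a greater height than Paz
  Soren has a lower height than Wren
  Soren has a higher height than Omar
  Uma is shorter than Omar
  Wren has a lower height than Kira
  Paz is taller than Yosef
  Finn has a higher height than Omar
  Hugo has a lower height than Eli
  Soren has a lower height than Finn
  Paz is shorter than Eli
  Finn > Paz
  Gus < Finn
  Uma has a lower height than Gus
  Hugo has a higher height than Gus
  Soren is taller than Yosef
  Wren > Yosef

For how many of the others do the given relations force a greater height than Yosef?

7

The elements the relations force above Yosef are Paz, Soren, Hugo, Wren, Finn, Eli, Kira — no chain reaches any other.
That is 7.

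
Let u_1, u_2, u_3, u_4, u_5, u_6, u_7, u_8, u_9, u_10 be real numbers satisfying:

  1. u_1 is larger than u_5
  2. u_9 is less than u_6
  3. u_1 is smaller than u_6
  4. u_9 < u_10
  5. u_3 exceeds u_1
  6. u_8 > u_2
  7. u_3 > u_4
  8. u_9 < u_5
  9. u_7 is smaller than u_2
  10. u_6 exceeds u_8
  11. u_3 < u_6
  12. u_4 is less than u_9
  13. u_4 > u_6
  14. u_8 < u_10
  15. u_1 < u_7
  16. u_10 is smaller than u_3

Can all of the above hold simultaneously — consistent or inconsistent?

inconsistent

Chaining the given relations yields u_4 < u_9 < u_5 < u_1 < u_7 < u_2 < u_8 < u_10 < u_3 < u_6, so u_4 < u_6. But one relation states u_6 < u_4. These cannot both hold.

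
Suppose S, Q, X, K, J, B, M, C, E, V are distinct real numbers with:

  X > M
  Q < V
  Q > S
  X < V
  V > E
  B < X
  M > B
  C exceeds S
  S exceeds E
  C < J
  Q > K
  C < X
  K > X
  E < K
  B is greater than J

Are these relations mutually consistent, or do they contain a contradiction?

Every relation is compatible with E < S < C < J < B < M < X < K < Q < V; the set is consistent.

consistent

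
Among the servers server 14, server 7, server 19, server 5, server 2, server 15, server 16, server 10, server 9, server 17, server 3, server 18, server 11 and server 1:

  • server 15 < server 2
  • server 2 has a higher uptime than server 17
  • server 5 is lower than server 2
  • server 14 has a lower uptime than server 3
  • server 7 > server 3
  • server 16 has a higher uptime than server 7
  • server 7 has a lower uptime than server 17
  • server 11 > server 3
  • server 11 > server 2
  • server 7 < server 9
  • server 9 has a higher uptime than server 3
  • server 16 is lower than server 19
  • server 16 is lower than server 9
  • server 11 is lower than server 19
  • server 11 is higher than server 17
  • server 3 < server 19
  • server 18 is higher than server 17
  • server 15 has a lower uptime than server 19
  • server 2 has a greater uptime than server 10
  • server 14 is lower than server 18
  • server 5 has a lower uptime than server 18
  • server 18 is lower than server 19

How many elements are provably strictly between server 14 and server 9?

3

Chaining upward from server 14 reaches: server 3, server 7, server 17, server 16, server 2, server 11, server 18, server 19.
Chaining downward from server 9 reaches: server 3, server 7, server 16.
Strictly between server 14 and server 9 are those in both lists: server 3, server 7, server 16 — 3 elements.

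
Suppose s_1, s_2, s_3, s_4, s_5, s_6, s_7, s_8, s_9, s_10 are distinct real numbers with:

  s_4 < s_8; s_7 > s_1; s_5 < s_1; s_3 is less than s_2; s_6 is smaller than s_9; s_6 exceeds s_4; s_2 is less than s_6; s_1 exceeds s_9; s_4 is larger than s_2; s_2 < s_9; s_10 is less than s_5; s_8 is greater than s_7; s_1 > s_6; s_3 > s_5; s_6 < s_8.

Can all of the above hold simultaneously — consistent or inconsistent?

Every relation is compatible with s_10 < s_5 < s_3 < s_2 < s_4 < s_6 < s_9 < s_1 < s_7 < s_8; the set is consistent.

consistent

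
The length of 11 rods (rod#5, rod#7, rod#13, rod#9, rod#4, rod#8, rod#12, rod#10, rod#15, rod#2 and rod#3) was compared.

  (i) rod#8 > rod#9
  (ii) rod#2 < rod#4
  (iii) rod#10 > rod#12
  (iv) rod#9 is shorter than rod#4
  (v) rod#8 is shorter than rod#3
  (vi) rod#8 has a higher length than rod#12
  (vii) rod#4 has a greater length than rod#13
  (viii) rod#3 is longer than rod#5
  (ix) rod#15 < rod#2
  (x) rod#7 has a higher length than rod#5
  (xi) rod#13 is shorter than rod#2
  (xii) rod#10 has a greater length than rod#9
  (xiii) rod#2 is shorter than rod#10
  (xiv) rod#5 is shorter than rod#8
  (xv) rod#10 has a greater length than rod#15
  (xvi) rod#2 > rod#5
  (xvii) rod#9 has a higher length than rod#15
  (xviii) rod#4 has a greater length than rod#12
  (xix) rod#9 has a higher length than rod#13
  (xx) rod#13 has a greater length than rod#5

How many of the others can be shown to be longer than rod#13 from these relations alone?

Directly above rod#13: rod#9, rod#2, rod#4.
One step further: rod#8, rod#10 (5 so far).
One step further: rod#3 (6 so far).
No other element is forced above rod#13 by the given relations, so the count is 6.

6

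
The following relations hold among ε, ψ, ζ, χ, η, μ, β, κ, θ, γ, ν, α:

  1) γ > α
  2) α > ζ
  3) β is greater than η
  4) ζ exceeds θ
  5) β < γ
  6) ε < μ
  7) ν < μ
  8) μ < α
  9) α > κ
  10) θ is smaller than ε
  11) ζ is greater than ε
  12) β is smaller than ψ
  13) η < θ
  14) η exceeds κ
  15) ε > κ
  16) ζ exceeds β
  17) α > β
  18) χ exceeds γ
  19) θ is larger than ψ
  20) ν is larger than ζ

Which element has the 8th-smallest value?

Piecing the relations together gives one ordering: κ < η < β < ψ < θ < ε < ζ < ν < μ < α < γ < χ.
Counting 8 from the smallest end gives ν.

ν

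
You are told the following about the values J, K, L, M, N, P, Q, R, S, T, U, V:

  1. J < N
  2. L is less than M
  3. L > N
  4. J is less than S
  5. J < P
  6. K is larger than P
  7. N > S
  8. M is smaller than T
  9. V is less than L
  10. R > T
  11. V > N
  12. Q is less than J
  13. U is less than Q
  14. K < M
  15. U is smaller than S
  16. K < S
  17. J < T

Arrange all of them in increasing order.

Each adjacent pair is fixed by a given relation: U < Q; Q < J; J < P; P < K; K < S; S < N; N < V; V < L; L < M; M < T; T < R. Chaining them end to end gives the full order.

U < Q < J < P < K < S < N < V < L < M < T < R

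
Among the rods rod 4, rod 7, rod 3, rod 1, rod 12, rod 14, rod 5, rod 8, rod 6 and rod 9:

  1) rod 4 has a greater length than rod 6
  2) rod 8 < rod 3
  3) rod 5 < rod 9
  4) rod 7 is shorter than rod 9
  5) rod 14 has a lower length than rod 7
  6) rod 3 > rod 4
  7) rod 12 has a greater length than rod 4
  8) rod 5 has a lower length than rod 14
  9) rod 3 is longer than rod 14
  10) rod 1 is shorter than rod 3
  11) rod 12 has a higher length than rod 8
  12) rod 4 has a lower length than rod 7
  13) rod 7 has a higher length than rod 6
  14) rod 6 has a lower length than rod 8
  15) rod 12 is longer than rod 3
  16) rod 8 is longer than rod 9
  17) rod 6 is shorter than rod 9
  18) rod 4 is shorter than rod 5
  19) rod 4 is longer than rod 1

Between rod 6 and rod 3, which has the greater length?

rod 6 < rod 4 and rod 4 < rod 5 give rod 6 < rod 5.
Then rod 5 < rod 14 extends the chain to rod 14.
With rod 14 < rod 7: rod 6 < rod 4 < rod 5 < rod 14 < rod 7.
Then rod 7 < rod 9 extends the chain to rod 9.
With rod 9 < rod 8: rod 6 < rod 4 < rod 5 < rod 14 < rod 7 < rod 9 < rod 8.
With rod 8 < rod 3: rod 6 < rod 4 < rod 5 < rod 14 < rod 7 < rod 9 < rod 8 < rod 3.
So rod 6 < rod 3; rod 3 is the longer of the two.

rod 3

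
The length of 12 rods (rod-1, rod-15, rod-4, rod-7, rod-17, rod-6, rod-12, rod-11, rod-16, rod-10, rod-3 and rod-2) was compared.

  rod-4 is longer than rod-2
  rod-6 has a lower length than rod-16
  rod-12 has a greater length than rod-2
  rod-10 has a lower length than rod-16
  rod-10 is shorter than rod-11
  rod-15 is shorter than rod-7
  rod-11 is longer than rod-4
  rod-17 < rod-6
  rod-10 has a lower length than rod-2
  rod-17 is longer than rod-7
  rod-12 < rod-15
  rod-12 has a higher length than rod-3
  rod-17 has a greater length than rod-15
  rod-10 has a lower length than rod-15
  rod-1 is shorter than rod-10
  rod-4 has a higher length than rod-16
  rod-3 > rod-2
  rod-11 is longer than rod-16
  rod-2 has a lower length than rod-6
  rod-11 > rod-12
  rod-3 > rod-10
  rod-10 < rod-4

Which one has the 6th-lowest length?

rod-15

The consecutive relations fix a unique order: rod-1 < rod-10 < rod-2 < rod-3 < rod-12 < rod-15 < rod-7 < rod-17 < rod-6 < rod-16 < rod-4 < rod-11.
Counting 6 from the smallest end gives rod-15.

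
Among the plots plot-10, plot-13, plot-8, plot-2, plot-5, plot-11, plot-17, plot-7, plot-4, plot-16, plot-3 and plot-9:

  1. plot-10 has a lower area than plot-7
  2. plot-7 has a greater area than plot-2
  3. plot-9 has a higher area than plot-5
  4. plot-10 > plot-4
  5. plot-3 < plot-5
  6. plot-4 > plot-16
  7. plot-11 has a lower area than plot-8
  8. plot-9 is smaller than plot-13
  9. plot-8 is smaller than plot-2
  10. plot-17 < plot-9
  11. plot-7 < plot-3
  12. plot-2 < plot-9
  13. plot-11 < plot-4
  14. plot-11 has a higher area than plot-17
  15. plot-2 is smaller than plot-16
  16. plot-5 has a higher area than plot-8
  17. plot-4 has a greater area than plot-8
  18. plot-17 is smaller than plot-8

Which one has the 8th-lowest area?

Piecing the relations together gives one ordering: plot-17 < plot-11 < plot-8 < plot-2 < plot-16 < plot-4 < plot-10 < plot-7 < plot-3 < plot-5 < plot-9 < plot-13.
Counting 8 from the smallest end gives plot-7.

plot-7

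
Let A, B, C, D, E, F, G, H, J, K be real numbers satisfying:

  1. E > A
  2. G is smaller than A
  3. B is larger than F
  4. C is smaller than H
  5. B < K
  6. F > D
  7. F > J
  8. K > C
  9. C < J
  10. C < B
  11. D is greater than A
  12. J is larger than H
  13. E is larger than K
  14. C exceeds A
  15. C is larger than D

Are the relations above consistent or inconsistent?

consistent

Every relation is compatible with G < A < D < C < H < J < F < B < K < E; the set is consistent.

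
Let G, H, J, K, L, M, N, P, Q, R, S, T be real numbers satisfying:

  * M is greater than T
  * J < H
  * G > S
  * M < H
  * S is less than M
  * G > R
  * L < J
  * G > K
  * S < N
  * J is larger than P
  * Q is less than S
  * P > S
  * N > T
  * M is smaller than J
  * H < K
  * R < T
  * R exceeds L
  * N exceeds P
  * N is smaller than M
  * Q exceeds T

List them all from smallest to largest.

Nothing is placed below L, so it is least; from there L < R; R < T; T < Q; Q < S; S < P; P < N; N < M; M < J; J < H; H < K; K < G, each given directly.

L < R < T < Q < S < P < N < M < J < H < K < G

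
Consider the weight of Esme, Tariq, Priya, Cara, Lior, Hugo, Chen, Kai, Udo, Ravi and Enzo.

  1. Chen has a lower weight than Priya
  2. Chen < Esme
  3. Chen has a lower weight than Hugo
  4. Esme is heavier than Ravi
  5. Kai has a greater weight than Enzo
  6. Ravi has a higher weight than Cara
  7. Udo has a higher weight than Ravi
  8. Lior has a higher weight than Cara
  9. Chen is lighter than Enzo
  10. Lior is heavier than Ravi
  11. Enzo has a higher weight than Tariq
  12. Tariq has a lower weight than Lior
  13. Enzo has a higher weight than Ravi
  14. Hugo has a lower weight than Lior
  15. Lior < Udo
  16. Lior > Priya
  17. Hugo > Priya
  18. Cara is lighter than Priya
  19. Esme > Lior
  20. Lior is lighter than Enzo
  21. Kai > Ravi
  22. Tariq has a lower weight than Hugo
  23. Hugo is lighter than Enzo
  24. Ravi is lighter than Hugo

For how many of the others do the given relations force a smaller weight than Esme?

From Esme the given relations immediately reach Chen, Ravi, Lior.
From those, Cara, Priya, Tariq, Hugo — 7 in total.
Nothing else is reachable below Esme; 7 in all.

7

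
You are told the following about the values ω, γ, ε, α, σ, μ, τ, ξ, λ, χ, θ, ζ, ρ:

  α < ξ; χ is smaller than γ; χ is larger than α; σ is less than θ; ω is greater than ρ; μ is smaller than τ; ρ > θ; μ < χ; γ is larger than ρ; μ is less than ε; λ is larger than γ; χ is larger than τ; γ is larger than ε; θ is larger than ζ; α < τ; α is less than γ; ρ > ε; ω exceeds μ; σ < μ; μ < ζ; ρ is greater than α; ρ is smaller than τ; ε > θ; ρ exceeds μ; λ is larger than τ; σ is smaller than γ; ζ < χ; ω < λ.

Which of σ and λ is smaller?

σ < μ < ζ < θ < ε < ρ < τ < χ < γ < λ, by transitivity through μ, ζ, θ, ε, ρ, τ, χ, γ.
So σ < λ; σ is the smaller of the two.

σ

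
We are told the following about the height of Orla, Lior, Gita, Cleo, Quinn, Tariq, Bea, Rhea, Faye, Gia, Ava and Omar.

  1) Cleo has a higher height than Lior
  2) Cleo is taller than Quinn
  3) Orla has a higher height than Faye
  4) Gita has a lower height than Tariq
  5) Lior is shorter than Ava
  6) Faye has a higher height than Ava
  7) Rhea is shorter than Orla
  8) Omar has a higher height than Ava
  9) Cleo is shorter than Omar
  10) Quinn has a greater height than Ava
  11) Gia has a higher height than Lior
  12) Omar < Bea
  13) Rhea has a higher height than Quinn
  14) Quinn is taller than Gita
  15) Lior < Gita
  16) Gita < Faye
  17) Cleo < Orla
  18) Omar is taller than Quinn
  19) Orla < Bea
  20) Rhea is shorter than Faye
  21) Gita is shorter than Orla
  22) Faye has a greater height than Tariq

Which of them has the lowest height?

Lior

Ava is not least since Lior < Ava; Gita is not least since Lior < Gita; Tariq is not least since Gita < Tariq; Quinn is not least since Gita < Quinn; Rhea is not least since Quinn < Rhea; Cleo is not least since Quinn < Cleo; Faye is not least since Tariq < Faye; Orla is not least since Gita < Orla; Gia is not least since Lior < Gia; Omar is not least since Cleo < Omar; Bea is not least since Orla < Bea.
Only Lior has nothing below it, so Lior is the lowest height.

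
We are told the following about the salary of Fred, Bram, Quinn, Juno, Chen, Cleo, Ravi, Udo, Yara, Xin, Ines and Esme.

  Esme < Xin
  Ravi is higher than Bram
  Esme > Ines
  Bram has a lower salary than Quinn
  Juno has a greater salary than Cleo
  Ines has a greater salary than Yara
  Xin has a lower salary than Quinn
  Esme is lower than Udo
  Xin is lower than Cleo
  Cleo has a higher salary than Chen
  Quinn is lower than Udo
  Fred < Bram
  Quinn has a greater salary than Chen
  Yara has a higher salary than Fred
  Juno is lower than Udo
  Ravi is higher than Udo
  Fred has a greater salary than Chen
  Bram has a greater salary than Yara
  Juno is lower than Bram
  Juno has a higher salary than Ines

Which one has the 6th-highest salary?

Cleo

The consecutive relations fix a unique order: Chen < Fred < Yara < Ines < Esme < Xin < Cleo < Juno < Bram < Quinn < Udo < Ravi.
Counting 6 from the largest end gives Cleo.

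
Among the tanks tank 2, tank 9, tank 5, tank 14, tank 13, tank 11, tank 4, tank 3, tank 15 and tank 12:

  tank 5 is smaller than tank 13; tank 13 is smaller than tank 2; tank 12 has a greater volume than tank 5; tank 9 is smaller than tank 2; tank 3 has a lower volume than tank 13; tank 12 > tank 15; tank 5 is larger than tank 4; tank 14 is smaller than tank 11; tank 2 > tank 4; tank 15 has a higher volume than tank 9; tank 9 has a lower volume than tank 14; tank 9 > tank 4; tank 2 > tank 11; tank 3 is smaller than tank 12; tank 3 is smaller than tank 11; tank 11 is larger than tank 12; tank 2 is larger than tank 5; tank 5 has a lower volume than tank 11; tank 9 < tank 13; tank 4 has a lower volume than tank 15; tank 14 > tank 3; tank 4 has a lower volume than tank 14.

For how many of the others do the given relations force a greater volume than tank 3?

5

The elements the relations force above tank 3 are tank 14, tank 12, tank 13, tank 11, tank 2 — no chain reaches any other.
That is 5.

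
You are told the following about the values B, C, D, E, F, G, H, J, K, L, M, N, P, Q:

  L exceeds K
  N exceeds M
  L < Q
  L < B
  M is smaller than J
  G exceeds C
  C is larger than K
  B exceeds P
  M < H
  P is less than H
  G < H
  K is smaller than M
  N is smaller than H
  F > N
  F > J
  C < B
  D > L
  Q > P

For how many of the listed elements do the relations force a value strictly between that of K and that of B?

2

The relations place K below B. An element lies strictly between them when it is forced above K and also forced below B.
Above K: {C, M, L, D, G, J, N, Q, H, F}. Below B: {C, L, P}.
Intersection: {C, L} — 2.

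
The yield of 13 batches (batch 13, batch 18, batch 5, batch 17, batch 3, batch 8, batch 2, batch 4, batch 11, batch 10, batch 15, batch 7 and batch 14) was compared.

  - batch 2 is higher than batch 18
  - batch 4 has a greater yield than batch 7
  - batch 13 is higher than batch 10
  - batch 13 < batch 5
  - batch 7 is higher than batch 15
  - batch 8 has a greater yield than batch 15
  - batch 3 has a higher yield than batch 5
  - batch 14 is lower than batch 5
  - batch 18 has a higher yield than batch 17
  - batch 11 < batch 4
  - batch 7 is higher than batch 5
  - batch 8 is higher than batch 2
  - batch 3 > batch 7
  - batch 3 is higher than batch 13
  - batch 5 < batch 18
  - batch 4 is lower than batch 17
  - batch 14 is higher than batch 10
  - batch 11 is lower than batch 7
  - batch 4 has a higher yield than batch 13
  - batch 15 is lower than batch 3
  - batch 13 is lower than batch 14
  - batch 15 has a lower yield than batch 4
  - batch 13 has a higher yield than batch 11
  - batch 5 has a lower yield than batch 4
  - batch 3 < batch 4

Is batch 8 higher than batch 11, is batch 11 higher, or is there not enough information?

batch 8

Chaining the given relations: batch 11 < batch 13 < batch 14 < batch 5 < batch 7 < batch 3 < batch 4 < batch 17 < batch 18 < batch 2 < batch 8.
So batch 8 is higher.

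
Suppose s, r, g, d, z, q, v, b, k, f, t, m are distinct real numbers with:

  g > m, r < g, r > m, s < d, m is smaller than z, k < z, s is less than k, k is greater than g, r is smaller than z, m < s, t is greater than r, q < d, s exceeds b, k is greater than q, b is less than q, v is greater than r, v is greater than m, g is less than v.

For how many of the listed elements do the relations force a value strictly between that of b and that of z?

3

Chaining upward from b reaches: q, s, k, d.
Chaining downward from z reaches: m, r, q, g, s, k.
Strictly between b and z are those in both lists: q, s, k — 3 elements.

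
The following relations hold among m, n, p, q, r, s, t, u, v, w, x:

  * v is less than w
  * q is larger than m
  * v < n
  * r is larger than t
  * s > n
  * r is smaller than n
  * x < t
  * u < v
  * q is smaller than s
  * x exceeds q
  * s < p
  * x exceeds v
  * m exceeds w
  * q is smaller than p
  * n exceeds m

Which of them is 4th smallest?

m

The consecutive relations fix a unique order: u < v < w < m < q < x < t < r < n < s < p.
The 4th smallest is m.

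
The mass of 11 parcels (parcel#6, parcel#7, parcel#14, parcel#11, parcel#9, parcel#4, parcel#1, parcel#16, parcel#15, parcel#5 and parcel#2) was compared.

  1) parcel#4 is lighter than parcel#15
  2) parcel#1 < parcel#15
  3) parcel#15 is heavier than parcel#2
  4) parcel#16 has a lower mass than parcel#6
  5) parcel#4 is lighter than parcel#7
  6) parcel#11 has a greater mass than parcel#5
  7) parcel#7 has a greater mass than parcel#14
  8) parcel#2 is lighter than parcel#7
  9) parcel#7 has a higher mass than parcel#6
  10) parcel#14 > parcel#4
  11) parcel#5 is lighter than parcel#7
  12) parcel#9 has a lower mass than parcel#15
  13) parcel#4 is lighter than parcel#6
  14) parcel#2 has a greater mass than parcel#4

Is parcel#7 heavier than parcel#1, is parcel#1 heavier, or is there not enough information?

undetermined

Following every chain through parcel#1: above parcel#1 we get parcel#15.
parcel#7 is not reached, and no chain runs the other way from parcel#7 to parcel#1.
So the given relations leave the order of parcel#1 and parcel#7 undetermined.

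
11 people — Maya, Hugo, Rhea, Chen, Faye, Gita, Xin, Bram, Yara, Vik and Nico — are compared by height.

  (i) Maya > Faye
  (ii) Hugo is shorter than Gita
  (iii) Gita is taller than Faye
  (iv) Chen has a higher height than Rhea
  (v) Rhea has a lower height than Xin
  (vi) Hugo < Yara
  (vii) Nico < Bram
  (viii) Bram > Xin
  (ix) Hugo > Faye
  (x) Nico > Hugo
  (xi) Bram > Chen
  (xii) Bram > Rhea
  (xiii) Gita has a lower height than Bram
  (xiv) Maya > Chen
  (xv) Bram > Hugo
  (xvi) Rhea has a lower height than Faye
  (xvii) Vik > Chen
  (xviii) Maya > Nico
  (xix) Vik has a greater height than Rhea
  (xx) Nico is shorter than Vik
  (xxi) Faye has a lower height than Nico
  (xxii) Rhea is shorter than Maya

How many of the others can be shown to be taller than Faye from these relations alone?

The elements the relations force above Faye are Hugo, Nico, Gita, Maya, Yara, Vik, Bram — no chain reaches any other.
That is 7.

7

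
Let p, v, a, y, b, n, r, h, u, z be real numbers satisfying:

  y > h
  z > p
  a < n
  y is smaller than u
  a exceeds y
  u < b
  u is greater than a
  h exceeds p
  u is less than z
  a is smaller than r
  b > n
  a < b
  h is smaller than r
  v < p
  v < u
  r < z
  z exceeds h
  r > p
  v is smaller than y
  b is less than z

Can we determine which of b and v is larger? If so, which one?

b

v < p and p < h give v < h.
With h < y: v < p < h < y.
Then y < a extends the chain to a.
Then a < n extends the chain to n.
Then n < b extends the chain to b.
So b is larger.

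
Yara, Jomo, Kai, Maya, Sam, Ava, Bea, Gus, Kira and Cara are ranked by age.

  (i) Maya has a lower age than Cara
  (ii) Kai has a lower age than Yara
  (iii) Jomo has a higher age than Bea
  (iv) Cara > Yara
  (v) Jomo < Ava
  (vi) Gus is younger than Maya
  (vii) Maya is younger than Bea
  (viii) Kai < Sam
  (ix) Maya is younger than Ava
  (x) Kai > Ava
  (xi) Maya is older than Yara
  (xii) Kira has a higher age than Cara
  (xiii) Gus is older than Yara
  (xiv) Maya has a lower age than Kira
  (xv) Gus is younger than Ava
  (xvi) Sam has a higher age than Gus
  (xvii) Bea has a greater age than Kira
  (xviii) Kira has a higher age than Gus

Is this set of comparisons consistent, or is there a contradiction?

inconsistent

Chaining the given relations yields Yara < Gus < Maya < Cara < Kira < Bea < Jomo < Ava < Kai, so Yara < Kai. But one relation states Kai < Yara. These cannot both hold.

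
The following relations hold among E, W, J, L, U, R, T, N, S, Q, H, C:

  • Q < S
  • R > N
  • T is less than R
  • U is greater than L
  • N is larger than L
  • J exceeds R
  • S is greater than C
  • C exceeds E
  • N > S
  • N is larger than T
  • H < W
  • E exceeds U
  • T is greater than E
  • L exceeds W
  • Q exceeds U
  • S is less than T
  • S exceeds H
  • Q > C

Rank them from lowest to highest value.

H < W < L < U < E < C < Q < S < T < N < R < J

The consecutive links are each given: H < W; W < L; L < U; U < E; E < C; C < Q; Q < S; S < T; T < N; N < R; R < J.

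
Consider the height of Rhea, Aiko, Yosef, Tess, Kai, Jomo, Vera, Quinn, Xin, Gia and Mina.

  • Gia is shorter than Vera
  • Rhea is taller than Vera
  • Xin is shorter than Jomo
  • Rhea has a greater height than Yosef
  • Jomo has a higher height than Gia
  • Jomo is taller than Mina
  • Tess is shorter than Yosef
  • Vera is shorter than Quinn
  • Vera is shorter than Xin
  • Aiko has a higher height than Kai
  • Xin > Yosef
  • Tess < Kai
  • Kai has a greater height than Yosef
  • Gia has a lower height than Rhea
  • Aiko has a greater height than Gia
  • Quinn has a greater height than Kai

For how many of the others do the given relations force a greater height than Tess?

The elements the relations force above Tess are Yosef, Kai, Aiko, Quinn, Xin, Jomo, Rhea — no chain reaches any other.
That is 7.

7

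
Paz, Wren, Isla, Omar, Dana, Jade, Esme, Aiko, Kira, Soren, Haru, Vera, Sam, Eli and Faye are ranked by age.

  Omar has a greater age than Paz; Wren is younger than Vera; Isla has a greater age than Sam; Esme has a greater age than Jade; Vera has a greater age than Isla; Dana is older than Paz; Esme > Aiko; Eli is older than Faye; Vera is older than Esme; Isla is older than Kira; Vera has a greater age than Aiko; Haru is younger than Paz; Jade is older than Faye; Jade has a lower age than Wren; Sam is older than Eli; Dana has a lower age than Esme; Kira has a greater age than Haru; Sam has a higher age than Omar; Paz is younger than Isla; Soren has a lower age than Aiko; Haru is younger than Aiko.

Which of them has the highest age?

Chaining downward from Vera: directly below it, Aiko, Esme, Wren, Isla; then Haru, Paz, Soren, Jade, Dana, Sam, Kira; then Faye, Eli, Omar.
That covers every other element, and nothing is given above Vera, so Vera is the highest age.

Vera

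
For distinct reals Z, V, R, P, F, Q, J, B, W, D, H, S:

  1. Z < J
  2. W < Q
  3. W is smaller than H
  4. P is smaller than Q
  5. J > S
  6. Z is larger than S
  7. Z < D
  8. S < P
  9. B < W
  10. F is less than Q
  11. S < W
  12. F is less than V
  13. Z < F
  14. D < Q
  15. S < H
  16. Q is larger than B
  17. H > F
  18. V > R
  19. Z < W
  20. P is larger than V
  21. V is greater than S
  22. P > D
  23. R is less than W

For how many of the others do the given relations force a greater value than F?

4

From F the given relations immediately reach V, Q, H.
From those, P — 4 in total.
Nothing else is reachable above F; 4 in all.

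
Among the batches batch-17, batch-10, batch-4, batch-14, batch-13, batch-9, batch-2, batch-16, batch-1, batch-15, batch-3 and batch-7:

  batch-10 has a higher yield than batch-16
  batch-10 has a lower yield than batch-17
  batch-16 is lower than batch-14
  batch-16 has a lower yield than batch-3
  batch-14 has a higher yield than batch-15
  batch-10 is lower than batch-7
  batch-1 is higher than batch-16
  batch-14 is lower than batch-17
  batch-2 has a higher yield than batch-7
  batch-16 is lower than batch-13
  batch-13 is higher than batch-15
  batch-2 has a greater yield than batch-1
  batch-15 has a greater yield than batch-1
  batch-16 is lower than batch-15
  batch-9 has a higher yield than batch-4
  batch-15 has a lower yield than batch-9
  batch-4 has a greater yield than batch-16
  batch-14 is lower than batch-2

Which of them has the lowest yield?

batch-1 is not least since batch-16 < batch-1; batch-4 is not least since batch-16 < batch-4; batch-15 is not least since batch-16 < batch-15; batch-14 is not least since batch-16 < batch-14; batch-13 is not least since batch-16 < batch-13; batch-10 is not least since batch-16 < batch-10; batch-17 is not least since batch-10 < batch-17; batch-9 is not least since batch-15 < batch-9; batch-7 is not least since batch-10 < batch-7; batch-3 is not least since batch-16 < batch-3; batch-2 is not least since batch-1 < batch-2.
Only batch-16 has nothing below it, so batch-16 is the lowest yield.

batch-16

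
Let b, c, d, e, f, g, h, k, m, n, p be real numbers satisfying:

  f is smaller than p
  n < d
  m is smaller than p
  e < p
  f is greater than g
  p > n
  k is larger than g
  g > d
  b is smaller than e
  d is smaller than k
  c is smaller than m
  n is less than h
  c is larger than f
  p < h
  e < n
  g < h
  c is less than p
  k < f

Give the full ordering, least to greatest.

b < e < n < d < g < k < f < c < m < p < h

Nothing is placed below b, so it is least; from there b < e; e < n; n < d; d < g; g < k; k < f; f < c; c < m; m < p; p < h, each given directly.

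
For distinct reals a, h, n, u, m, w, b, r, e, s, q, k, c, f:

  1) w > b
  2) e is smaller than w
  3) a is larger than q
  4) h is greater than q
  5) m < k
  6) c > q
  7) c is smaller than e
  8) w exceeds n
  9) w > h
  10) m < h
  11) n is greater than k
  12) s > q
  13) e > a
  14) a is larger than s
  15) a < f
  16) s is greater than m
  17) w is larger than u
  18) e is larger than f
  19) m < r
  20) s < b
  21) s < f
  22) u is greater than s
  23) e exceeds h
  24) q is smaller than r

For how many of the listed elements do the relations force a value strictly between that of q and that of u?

Chaining upward from q reaches: c, r, s, a, b, h, f, e, w.
Chaining downward from u reaches: m, s.
Strictly between q and u are those in both lists: s — 1 element.

1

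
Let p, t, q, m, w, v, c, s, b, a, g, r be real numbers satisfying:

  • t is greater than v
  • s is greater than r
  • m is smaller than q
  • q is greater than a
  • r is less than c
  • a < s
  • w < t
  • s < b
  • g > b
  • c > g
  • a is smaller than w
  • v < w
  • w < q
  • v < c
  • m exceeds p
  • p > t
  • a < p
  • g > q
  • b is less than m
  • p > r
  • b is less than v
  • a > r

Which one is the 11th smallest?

g

The consecutive relations fix a unique order: r < a < s < b < v < w < t < p < m < q < g < c.
Counting 11 from the smallest end gives g.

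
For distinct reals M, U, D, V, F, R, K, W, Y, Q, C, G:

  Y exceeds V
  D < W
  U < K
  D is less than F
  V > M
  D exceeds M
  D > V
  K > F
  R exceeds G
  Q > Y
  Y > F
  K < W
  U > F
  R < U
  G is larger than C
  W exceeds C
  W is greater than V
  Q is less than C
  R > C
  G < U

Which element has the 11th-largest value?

Piecing the relations together gives one ordering: M < V < D < F < Y < Q < C < G < R < U < K < W.
The 11th largest is V.

V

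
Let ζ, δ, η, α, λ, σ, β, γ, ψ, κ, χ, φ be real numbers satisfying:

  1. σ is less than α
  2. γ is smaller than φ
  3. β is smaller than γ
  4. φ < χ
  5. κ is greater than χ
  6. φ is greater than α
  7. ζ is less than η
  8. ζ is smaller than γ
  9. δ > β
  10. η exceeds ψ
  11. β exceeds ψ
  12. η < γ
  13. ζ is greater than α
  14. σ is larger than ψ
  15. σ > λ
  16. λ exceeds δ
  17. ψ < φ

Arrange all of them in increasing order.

ψ < β < δ < λ < σ < α < ζ < η < γ < φ < χ < κ

Each adjacent pair is fixed by a given relation: ψ < β; β < δ; δ < λ; λ < σ; σ < α; α < ζ; ζ < η; η < γ; γ < φ; φ < χ; χ < κ. Chaining them end to end gives the full order.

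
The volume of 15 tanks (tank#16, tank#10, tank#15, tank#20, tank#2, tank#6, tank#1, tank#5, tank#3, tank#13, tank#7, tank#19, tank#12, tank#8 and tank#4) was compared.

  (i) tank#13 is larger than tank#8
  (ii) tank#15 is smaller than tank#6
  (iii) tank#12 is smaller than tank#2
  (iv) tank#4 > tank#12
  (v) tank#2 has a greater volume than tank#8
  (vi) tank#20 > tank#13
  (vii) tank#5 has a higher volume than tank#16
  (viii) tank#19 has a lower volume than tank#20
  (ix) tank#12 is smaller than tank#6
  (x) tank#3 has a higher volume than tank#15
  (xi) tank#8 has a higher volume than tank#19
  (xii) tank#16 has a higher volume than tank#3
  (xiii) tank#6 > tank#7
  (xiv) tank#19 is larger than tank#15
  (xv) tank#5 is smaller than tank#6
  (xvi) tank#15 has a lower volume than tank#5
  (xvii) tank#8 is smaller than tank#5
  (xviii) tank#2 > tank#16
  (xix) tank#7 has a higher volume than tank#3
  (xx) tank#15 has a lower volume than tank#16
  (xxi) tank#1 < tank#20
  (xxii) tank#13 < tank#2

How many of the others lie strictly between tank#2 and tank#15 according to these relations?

Chaining upward from tank#15 reaches: tank#19, tank#3, tank#16, tank#8, tank#13, tank#7, tank#5, tank#20, tank#6.
Chaining downward from tank#2 reaches: tank#19, tank#3, tank#16, tank#8, tank#12, tank#13.
Strictly between tank#15 and tank#2 are those in both lists: tank#19, tank#3, tank#16, tank#8, tank#13 — 5 elements.

5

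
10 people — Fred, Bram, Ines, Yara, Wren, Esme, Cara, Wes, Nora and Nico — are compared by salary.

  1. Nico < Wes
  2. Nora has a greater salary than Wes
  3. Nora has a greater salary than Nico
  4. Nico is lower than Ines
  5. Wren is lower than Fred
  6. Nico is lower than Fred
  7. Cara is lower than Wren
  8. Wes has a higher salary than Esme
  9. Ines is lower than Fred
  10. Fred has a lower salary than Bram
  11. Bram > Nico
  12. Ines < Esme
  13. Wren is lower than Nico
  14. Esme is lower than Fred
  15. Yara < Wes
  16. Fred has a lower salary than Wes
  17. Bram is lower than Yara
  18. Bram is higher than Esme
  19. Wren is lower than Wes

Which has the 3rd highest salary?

The consecutive relations fix a unique order: Cara < Wren < Nico < Ines < Esme < Fred < Bram < Yara < Wes < Nora.
Counting 3 from the largest end gives Yara.

Yara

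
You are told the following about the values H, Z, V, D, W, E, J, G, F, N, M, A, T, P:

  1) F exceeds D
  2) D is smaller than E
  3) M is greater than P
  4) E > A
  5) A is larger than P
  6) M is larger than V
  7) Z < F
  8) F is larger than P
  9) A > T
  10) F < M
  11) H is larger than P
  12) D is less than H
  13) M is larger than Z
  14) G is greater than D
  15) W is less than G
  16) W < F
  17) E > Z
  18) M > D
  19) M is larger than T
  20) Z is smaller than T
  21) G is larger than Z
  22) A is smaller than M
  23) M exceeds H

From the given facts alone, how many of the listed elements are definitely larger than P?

5

Directly above P: H, A, F, M.
One step further: E (5 so far).
No other element is forced above P by the given relations, so the count is 5.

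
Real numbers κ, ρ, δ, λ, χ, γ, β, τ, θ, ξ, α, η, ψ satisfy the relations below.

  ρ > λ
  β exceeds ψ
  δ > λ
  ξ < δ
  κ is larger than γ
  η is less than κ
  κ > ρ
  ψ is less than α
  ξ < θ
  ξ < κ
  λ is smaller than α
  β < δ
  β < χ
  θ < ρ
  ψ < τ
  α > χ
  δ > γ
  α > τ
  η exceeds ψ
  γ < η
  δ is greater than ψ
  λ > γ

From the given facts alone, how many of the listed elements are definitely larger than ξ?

Directly above ξ: θ, δ, κ.
One step further: ρ (4 so far).
No other element is forced above ξ by the given relations, so the count is 4.

4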